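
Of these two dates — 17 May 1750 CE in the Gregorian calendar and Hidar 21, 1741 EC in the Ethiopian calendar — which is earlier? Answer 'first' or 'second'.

second

First date → JDN 2360371; second date → JDN 2359836.
JDN 2359836 < JDN 2360371, so the second date is earlier.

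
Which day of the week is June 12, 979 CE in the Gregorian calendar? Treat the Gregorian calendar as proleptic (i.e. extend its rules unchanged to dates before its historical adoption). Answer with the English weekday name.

Since JDN mod 7 = 5 (0 = Monday), the day is Saturday.

Saturday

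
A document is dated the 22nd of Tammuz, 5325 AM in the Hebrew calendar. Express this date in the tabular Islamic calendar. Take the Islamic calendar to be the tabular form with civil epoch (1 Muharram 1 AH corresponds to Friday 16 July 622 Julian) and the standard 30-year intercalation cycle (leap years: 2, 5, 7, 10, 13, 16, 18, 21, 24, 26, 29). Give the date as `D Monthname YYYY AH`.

22 Dhu al-Qa'dah 972 AH

Both dates share Julian Day Number 2292846; in the tabular Islamic calendar that is 22 Dhu al-Qa'dah 972 AH.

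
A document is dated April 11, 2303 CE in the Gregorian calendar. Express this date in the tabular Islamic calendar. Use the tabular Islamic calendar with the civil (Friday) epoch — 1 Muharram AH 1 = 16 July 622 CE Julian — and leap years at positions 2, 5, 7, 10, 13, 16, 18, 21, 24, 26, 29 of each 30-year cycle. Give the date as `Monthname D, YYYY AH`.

Julian Day Number of the source date = 2562313.
Converting JDN 2562313 to the tabular Islamic calendar gives 22 Rabi' al-Thani 1733 AH.

Rabi' al-Thani 22, 1733 AH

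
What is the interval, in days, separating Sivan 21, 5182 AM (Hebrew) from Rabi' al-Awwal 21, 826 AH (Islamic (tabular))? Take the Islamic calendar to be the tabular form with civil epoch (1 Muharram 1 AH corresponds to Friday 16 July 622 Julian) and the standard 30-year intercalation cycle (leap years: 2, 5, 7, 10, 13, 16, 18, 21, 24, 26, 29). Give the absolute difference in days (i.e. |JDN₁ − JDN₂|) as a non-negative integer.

First date → JDN 2240605; second date → JDN 2240871.
The interval is |2240605 − 2240871| = 266 days.

266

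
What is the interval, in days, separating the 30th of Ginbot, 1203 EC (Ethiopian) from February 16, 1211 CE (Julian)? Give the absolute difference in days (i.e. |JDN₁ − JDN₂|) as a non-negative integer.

JDN of the first date = 2163520.
JDN of the second date = 2163422.
|2163422 − 2163520| = 98.

98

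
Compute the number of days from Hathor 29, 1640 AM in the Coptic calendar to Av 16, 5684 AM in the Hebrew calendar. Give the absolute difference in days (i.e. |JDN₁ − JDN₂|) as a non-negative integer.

251

JDN of the first date = 2423763.
JDN of the second date = 2424014.
|2424014 − 2423763| = 251.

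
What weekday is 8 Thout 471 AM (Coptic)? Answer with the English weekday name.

In the proleptic Gregorian calendar this is 9 September 754 (JDN 1996704).
Since JDN mod 7 = 3 (0 = Monday), the day is Thursday.

Thursday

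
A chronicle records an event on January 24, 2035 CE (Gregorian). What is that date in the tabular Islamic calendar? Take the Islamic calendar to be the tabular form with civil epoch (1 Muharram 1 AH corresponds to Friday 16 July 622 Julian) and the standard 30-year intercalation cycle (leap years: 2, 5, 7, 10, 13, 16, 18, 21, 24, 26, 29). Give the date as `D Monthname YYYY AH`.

15 Dhu al-Qa'dah 1456 AH

Julian Day Number of the source date = 2464352.
Converting JDN 2464352 to the tabular Islamic calendar gives 15 Dhu al-Qa'dah 1456 AH.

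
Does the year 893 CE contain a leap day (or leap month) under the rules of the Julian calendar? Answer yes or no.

no

893 mod 4 = 1, so it is a common year in the Julian calendar.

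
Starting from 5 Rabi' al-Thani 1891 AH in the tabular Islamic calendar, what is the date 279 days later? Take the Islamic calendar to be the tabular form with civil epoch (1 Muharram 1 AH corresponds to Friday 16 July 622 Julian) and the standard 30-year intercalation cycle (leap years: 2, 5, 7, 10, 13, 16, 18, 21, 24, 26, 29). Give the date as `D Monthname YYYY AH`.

The starting date is JDN 2618286; 2618286 + 279 = 2618565.
JDN 2618565 corresponds to 19 Muharram 1892 AH.

19 Muharram 1892 AH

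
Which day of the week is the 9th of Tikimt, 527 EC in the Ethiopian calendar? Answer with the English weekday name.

This is JDN 1916380 (8 October 534 Gregorian).
Since JDN mod 7 = 4 (0 = Monday), the day is Friday.

Friday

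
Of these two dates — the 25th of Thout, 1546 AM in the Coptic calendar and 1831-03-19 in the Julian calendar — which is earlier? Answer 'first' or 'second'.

First date → JDN 2389365; second date → JDN 2389908.
JDN 2389365 < JDN 2389908, so the first date is earlier.

first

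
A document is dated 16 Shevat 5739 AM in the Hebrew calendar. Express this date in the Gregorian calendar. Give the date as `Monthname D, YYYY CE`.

Both dates share Julian Day Number 2443918; in the Gregorian calendar that is 13 February 1979 CE.

February 13, 1979 CE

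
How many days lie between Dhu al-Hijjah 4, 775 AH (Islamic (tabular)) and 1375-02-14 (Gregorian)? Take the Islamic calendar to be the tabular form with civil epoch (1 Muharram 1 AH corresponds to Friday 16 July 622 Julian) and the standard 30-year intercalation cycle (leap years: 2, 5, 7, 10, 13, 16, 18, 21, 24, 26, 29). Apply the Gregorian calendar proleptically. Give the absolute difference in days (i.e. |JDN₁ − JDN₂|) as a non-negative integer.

265

First date → JDN 2223048; second date → JDN 2223313.
The interval is |2223048 − 2223313| = 265 days.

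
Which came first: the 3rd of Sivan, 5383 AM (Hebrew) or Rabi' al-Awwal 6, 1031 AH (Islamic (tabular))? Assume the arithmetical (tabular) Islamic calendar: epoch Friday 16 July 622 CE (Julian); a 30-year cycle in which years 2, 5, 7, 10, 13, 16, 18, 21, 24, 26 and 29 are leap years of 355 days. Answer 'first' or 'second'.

second

Converting both to JDN: 2314000 vs 2313502; the smaller is the second.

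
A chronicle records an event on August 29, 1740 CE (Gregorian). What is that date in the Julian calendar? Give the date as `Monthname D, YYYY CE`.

August 18, 1740 CE

At this point the Julian calendar is 11 days behind the Gregorian.
29 August 1740 Gregorian − 11 days → 18 August 1740 Julian.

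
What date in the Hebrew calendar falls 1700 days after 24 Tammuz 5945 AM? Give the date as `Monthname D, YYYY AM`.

The starting date is JDN 2519319; 2519319 + 1700 = 2521019.
JDN 2521019 corresponds to Adar II 12, 5950 AM.

Adar II 12, 5950 AM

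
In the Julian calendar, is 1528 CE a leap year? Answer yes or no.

yes

1528 mod 4 = 0, so it is a leap year in the Julian calendar.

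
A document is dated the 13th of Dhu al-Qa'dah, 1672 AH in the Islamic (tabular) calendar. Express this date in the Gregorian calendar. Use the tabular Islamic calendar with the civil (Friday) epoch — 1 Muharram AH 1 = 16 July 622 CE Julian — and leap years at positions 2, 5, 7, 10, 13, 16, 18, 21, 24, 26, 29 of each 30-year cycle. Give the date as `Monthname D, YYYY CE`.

August 18, 2244 CE

Both dates share Julian Day Number 2540894; in the Gregorian calendar that is 18 August 2244 CE.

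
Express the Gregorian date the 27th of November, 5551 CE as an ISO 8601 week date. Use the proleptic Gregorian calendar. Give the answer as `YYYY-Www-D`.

The weekday is Tuesday (ISO weekday 2).
That Tuesday belongs to ISO week 48 of ISO year 5551.

5551-W48-2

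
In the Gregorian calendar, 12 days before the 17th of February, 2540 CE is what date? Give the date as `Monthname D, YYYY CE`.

The starting date is JDN 2648823; 2648823 − 12 = 2648811.
JDN 2648811 corresponds to February 5, 2540 CE.

February 5, 2540 CE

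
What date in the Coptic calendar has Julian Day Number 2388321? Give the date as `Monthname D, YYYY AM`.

The Gregorian equivalent of JDN 2388321 is 25 November 1826.
In the Coptic calendar that day is Hathor 17, 1543 AM.

Hathor 17, 1543 AM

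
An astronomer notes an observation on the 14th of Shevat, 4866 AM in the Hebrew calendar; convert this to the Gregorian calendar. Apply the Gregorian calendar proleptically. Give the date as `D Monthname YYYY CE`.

28 January 1106 CE

Both dates share Julian Day Number 2125045; in the Gregorian calendar that is 28 January 1106 CE.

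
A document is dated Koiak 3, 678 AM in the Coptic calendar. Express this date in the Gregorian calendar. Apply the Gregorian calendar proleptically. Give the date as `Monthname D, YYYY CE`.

December 4, 961 CE

Both dates share Julian Day Number 2072396; in the Gregorian calendar that is 4 December 961 CE.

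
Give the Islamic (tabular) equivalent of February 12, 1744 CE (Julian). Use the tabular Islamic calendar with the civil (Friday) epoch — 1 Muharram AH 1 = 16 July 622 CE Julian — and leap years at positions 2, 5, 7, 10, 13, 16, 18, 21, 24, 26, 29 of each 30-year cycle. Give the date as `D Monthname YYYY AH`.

9 Muharram 1157 AH

Julian Day Number of the source date = 2358096.
Converting JDN 2358096 to the tabular Islamic calendar gives 9 Muharram 1157 AH.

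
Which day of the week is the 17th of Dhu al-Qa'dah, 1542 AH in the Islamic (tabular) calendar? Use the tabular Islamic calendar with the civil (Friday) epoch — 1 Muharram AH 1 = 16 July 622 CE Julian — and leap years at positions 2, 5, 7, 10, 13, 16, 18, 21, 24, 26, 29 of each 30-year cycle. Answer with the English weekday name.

Wednesday

In the Gregorian calendar this is 6 July 2118 (JDN 2494830).
Since JDN mod 7 = 2 (0 = Monday), the day is Wednesday.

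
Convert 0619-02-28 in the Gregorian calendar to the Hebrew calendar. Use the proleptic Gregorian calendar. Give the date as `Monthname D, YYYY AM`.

Julian Day Number of the source date = 1947203.
Converting JDN 1947203 to the Hebrew calendar gives 5 Adar 4379 AM.

Adar 5, 4379 AM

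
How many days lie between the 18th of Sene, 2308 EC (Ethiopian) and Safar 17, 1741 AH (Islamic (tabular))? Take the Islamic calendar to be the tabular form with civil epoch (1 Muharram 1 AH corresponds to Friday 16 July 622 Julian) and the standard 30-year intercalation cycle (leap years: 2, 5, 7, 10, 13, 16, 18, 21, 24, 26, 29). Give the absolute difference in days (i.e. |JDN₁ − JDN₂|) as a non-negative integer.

2056

JDN of the first date = 2567140.
JDN of the second date = 2565084.
|2565084 − 2567140| = 2056.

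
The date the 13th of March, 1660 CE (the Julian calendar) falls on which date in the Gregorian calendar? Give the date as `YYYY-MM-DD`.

For dates in this range the Gregorian date is 10 days ahead of the Julian.
13 March 1660 Julian + 10 days → 23 March 1660 Gregorian.

1660-03-23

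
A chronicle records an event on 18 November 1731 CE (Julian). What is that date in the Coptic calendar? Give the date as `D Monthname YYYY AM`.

21 Hathor 1448 AM

The source date corresponds to 29 November 1731 in the Gregorian calendar (JDN 2353627).
That day falls on 21 Hathor 1448 AM in the Coptic calendar.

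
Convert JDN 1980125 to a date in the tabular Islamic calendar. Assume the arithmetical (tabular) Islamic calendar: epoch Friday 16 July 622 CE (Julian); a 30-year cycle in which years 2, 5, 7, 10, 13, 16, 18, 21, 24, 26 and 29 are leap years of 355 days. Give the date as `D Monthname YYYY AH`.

The proleptic Gregorian equivalent of JDN 1980125 is 19 April 709.
In the tabular Islamic calendar that day is 29 Jumada al-Awwal 90 AH.

29 Jumada al-Awwal 90 AH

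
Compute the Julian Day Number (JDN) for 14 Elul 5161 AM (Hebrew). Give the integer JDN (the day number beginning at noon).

2233008

In the proleptic Gregorian calendar the same day is 1 September 1401.
JDN 2451545 is 1 January 2000 CE (Gregorian); the target day is −218537 days from there, so JDN = 2233008.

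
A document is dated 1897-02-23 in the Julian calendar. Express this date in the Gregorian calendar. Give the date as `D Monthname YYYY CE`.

The Julian–Gregorian offset here is 12 days (Julian trailing).
23 February 1897 Julian + 12 days → 7 March 1897 Gregorian.

7 March 1897 CE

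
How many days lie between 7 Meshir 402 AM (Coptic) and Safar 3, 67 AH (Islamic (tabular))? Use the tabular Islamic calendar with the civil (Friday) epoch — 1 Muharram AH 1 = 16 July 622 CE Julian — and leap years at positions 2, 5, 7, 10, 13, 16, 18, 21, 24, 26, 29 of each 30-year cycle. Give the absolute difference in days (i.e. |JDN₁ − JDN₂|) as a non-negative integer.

209

JDN of the first date = 1971651.
JDN of the second date = 1971860.
|1971860 − 1971651| = 209.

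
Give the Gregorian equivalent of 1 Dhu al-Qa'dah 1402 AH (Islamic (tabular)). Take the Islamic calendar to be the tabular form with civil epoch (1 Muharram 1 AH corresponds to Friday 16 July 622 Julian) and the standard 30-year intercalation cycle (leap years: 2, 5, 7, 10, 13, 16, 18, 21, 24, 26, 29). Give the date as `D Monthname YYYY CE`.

21 August 1982 CE

Julian Day Number of the source date = 2445203.
Converting JDN 2445203 to the Gregorian calendar gives 21 August 1982 CE.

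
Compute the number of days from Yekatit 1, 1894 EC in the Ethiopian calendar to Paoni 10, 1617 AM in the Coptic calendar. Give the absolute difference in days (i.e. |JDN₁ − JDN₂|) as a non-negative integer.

JDN of the first date = 2415789.
JDN of the second date = 2415553.
|2415553 − 2415789| = 236.

236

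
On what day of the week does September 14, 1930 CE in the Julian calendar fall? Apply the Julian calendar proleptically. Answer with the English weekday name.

Equivalently 27 September 1930 Gregorian, JDN 2426247.
JDN 2426247 mod 7 = 5, and JDN 0 was a Monday, so this is a Saturday.

Saturday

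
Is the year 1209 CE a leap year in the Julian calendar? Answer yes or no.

1209 mod 4 = 1, so it is a common year in the Julian calendar.

no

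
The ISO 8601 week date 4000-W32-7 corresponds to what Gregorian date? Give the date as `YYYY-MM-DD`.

4000-08-13

ISO week 1 of 4000 is the week containing the first Thursday of 4000.
Week 32, day 7 (Sunday) lands on 4000-08-13.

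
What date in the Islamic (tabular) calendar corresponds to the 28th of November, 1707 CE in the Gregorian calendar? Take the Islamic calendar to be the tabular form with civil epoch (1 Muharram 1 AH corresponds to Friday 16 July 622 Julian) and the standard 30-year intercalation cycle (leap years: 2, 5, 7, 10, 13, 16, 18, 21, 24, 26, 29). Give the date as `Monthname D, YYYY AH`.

Ramadan 3, 1119 AH

Julian Day Number of the source date = 2344860.
Converting JDN 2344860 to the tabular Islamic calendar gives 3 Ramadan 1119 AH.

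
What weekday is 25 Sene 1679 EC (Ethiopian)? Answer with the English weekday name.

In the Gregorian calendar this is 29 June 1687 (JDN 2337404).
Since JDN mod 7 = 6 (0 = Monday), the day is Sunday.

Sunday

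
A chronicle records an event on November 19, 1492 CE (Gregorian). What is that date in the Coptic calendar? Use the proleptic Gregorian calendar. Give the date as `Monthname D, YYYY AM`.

Hathor 14, 1209 AM

Both dates share Julian Day Number 2266325; in the Coptic calendar that is 14 Hathor 1209 AM.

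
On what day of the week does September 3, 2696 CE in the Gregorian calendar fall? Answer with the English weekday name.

Thursday

JDN 2706000 mod 7 = 3, and JDN 0 was a Monday, so this is a Thursday.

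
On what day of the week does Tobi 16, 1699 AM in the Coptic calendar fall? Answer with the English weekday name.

Monday

Equivalently 24 January 1983 Gregorian, JDN 2445359.
JDN 2445359 mod 7 = 0, and JDN 0 was a Monday, so this is a Monday.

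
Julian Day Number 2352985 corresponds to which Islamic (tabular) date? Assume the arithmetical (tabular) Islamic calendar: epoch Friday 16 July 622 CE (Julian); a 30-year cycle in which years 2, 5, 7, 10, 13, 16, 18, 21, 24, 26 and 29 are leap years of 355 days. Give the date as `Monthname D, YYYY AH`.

JDN 2352985 is 25 February 1730 in the Gregorian calendar.
In the tabular Islamic calendar that day is Sha'ban 7, 1142 AH.

Sha'ban 7, 1142 AH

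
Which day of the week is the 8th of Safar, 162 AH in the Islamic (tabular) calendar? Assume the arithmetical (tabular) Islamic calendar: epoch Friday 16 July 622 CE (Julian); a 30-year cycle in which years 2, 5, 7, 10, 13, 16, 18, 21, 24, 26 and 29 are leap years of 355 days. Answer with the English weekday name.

Wednesday

Equivalently 8 November 778 Gregorian, JDN 2005530.
2005530 ≡ 2 (mod 7); counting from Monday = 0 gives Wednesday.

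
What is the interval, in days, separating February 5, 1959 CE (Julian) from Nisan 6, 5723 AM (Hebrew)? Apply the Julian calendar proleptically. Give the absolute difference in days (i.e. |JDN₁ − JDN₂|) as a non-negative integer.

1502

JDN of the first date = 2436618.
JDN of the second date = 2438120.
|2438120 − 2436618| = 1502.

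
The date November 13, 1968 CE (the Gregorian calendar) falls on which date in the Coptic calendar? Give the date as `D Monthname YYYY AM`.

Julian Day Number of the source date = 2440174.
Converting JDN 2440174 to the Coptic calendar gives 4 Hathor 1685 AM.

4 Hathor 1685 AM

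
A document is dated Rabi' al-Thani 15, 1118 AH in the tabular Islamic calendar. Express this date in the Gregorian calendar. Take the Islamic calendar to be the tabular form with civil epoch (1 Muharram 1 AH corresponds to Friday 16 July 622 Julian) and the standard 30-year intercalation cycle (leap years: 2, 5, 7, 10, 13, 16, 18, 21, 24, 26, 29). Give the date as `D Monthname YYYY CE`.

Both dates share Julian Day Number 2344371; in the Gregorian calendar that is 27 July 1706 CE.

27 July 1706 CE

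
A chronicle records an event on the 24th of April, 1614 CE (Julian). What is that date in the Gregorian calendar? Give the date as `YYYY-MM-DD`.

1614-05-04

At this point the Julian calendar is 10 days behind the Gregorian.
24 April 1614 Julian + 10 days → 4 May 1614 Gregorian.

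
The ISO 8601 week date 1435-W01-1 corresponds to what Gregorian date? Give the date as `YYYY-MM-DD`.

ISO week 1 of 1435 is the week containing the first Thursday of 1435.
Week 1, day 1 (Monday) lands on 1434-12-29.

1434-12-29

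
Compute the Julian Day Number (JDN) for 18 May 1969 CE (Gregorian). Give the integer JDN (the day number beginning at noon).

JDN 2400001 is 17 November 1858 CE (Gregorian), MJD 0; the target day is +40359 days from there, so JDN = 2440360.

2440360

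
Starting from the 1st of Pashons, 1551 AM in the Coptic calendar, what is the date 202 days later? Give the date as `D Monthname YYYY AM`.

JDN of the 1st of Pashons, 1551 AM = 2391407.
2391407 + 202 = 2391609.
JDN 2391609 in the Coptic calendar is 17 Hathor 1552 AM.

17 Hathor 1552 AM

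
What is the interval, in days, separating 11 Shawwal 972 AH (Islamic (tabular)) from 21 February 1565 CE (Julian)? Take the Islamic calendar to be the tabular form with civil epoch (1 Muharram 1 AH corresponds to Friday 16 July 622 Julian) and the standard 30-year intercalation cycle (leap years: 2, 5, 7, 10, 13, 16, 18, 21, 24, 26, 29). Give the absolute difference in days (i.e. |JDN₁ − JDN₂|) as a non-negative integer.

80

First date → JDN 2292806; second date → JDN 2292726.
The interval is |2292806 − 2292726| = 80 days.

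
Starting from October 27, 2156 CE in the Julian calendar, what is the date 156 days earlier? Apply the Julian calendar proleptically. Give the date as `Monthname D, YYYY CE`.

The starting date is JDN 2508837; 2508837 − 156 = 2508681.
JDN 2508681 corresponds to May 24, 2156 CE.

May 24, 2156 CE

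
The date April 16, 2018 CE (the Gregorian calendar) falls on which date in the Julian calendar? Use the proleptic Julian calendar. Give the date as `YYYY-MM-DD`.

2018-04-03

At this point the Julian calendar is 13 days behind the Gregorian.
16 April 2018 Gregorian − 13 days → 3 April 2018 Julian.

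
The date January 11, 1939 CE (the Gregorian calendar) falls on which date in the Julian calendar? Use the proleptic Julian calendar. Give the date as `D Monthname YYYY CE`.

29 December 1938 CE

The Julian–Gregorian offset here is 13 days (Julian trailing).
11 January 1939 Gregorian − 13 days → 29 December 1938 Julian.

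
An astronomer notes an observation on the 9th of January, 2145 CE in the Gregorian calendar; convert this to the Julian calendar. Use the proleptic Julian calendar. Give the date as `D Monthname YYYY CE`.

The Julian–Gregorian offset here is 14 days (Julian trailing).
9 January 2145 Gregorian − 14 days → 26 December 2144 Julian.

26 December 2144 CE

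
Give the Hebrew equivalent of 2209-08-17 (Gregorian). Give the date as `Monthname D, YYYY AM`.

Av 16, 5969 AM

Julian Day Number of the source date = 2528109.
Converting JDN 2528109 to the Hebrew calendar gives 16 Av 5969 AM.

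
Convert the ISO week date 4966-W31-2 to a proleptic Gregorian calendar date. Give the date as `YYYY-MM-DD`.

ISO week 1 of 4966 is the week containing the first Thursday of 4966.
Week 31, day 2 (Tuesday) lands on 4966-07-29.

4966-07-29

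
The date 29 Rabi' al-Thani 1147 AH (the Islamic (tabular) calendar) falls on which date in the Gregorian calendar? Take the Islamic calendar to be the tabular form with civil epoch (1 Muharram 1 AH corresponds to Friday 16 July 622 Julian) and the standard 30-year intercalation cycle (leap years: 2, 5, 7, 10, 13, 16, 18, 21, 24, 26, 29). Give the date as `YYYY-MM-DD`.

1734-09-28

Julian Day Number of the source date = 2354661.
Converting JDN 2354661 to the Gregorian calendar gives 28 September 1734 CE.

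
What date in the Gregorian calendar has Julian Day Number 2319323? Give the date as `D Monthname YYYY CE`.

JDN 2451545 is 1 Jan 2000; 2319323 is −132222 days from there.

27 December 1637 CE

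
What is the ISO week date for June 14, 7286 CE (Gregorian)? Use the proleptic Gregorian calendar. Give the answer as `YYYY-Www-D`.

The weekday is Friday (ISO weekday 5).
That Friday belongs to ISO week 24 of ISO year 7286.

7286-W24-5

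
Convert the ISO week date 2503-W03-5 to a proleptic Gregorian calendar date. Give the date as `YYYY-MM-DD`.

2503-01-19

ISO week 1 of 2503 is the week containing the first Thursday of 2503.
Week 3, day 5 (Friday) lands on 2503-01-19.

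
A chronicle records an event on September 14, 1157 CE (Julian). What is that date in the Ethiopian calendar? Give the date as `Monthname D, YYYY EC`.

The source date corresponds to 21 September 1157 in the proleptic Gregorian calendar (JDN 2143909).
That day falls on 17 Meskerem 1150 EC in the Ethiopian calendar.

Meskerem 17, 1150 EC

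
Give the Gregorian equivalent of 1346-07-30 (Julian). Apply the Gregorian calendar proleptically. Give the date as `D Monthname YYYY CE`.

At this point the Julian calendar is 8 days behind the Gregorian.
30 July 1346 Julian + 8 days → 7 August 1346 Gregorian.

7 August 1346 CE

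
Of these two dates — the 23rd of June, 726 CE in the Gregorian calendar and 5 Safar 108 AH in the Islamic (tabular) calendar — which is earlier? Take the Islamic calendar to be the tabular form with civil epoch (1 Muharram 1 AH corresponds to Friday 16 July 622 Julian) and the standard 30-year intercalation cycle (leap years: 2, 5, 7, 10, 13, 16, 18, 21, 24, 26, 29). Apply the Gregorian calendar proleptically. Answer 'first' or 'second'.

First date → JDN 1986399; second date → JDN 1986391.
JDN 1986391 < JDN 1986399, so the second date is earlier.

second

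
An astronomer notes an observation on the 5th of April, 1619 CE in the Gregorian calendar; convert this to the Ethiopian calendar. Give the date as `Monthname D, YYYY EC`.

Megabit 30, 1611 EC

Julian Day Number of the source date = 2312482.
Converting JDN 2312482 to the Ethiopian calendar gives 30 Megabit 1611 EC.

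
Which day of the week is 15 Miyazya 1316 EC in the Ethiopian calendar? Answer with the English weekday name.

In the proleptic Gregorian calendar this is 18 April 1324 (JDN 2204749).
JDN 2204749 mod 7 = 1, and JDN 0 was a Monday, so this is a Tuesday.

Tuesday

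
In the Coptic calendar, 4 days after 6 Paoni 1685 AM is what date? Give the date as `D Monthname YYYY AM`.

10 Paoni 1685 AM

JDN of 6 Paoni 1685 AM = 2440386.
2440386 + 4 = 2440390.
JDN 2440390 in the Coptic calendar is 10 Paoni 1685 AM.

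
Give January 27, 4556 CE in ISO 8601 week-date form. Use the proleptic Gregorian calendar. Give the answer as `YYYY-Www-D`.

The weekday is Tuesday (ISO weekday 2).
That Tuesday belongs to ISO week 5 of ISO year 4556.

4556-W05-2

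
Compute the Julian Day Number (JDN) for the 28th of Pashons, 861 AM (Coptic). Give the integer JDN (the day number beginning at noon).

In the proleptic Gregorian calendar the same day is 30 May 1145.
JDN 2451545 is 1 January 2000 CE (Gregorian); the target day is −312133 days from there, so JDN = 2139412.

2139412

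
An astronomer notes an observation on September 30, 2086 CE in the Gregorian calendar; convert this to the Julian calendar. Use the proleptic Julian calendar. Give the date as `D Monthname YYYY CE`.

17 September 2086 CE

The Julian–Gregorian offset here is 13 days (Julian trailing).
30 September 2086 Gregorian − 13 days → 17 September 2086 Julian.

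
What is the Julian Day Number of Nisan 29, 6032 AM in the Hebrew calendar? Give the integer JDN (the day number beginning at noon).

In the Gregorian calendar the same day is 27 April 2272.
JDN 2400001 is 17 November 1858 CE (Gregorian), MJD 0; the target day is +151007 days from there, so JDN = 2551008.

2551008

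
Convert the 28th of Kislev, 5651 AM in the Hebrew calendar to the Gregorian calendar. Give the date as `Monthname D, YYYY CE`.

Both dates share Julian Day Number 2411712; in the Gregorian calendar that is 10 December 1890 CE.

December 10, 1890 CE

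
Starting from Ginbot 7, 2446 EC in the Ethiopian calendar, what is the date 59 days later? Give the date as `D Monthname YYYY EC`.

6 Hamle 2446 EC

Counting 59 days forward from JDN 2617503 reaches JDN 2617562, which is 6 Hamle 2446 EC.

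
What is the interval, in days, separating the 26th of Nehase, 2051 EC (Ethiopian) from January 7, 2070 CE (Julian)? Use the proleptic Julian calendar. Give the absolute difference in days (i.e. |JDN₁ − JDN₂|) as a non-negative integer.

3794

First date → JDN 2473338; second date → JDN 2477132.
The interval is |2473338 − 2477132| = 3794 days.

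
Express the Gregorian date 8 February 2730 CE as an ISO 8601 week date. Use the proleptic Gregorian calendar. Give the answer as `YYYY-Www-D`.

The weekday is Saturday (ISO weekday 6).
That Saturday belongs to ISO week 6 of ISO year 2730.

2730-W06-6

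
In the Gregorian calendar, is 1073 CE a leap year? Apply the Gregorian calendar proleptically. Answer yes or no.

no

1073 is not divisible by 4, so it is a common year.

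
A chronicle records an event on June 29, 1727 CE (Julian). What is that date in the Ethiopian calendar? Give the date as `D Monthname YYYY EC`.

The source date corresponds to 10 July 1727 in the Gregorian calendar (JDN 2352024).
That day falls on 5 Hamle 1719 EC in the Ethiopian calendar.

5 Hamle 1719 EC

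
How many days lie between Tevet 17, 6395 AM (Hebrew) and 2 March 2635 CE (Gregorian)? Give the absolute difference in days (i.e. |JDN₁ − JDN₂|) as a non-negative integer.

62

First date → JDN 2683472; second date → JDN 2683534.
The interval is |2683472 − 2683534| = 62 days.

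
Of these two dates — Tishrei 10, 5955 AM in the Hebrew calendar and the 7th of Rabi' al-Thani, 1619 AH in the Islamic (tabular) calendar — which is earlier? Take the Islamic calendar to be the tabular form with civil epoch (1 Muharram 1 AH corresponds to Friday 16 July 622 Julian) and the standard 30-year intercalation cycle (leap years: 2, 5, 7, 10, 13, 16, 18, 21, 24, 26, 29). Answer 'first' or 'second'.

second

The two dates have Julian Day Numbers 2522669 and 2521900 respectively.
Since 2521900 < 2522669, the second date comes first.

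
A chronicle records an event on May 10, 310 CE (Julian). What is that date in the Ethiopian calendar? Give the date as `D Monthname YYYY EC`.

The source date corresponds to 11 May 310 in the proleptic Gregorian calendar (JDN 1834415).
That day falls on 15 Ginbot 302 EC in the Ethiopian calendar.

15 Ginbot 302 EC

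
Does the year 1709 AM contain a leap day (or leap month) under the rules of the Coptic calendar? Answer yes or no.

1709 mod 4 = 1; in the Coptic calendar a year is leap when year mod 4 = 3, so it is a common year.

no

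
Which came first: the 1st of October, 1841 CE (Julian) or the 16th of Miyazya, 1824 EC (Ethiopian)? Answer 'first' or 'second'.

The two dates have Julian Day Numbers 2393757 and 2390297 respectively.
Since 2390297 < 2393757, the second date comes first.

second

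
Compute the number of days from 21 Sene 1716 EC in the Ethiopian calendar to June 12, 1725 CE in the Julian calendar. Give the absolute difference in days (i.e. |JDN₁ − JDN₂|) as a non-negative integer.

First date → JDN 2350915; second date → JDN 2351277.
The interval is |2350915 − 2351277| = 362 days.

362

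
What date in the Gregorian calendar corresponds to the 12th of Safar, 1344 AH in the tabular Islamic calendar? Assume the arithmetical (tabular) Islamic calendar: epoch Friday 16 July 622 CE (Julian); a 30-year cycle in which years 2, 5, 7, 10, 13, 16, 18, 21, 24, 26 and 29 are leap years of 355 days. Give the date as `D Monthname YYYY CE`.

1 September 1925 CE

Both dates share Julian Day Number 2424395; in the Gregorian calendar that is 1 September 1925 CE.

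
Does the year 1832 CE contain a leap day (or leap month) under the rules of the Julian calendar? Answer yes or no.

1832 mod 4 = 0, so it is a leap year in the Julian calendar.

yes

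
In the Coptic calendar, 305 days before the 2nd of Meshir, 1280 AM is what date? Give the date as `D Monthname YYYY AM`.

Counting 305 days back from JDN 2292336 reaches JDN 2292031, which is 3 Parmouti 1279 AM.

3 Parmouti 1279 AM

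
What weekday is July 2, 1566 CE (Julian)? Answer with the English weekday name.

Tuesday

This is JDN 2293222 (12 July 1566 Gregorian).
Since JDN mod 7 = 1 (0 = Monday), the day is Tuesday.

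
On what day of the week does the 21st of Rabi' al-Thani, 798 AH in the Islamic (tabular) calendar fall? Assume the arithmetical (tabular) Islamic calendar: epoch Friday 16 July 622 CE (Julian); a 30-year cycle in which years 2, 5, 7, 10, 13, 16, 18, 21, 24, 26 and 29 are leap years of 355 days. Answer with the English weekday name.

In the proleptic Gregorian calendar this is 10 February 1396 (JDN 2230979).
Since JDN mod 7 = 2 (0 = Monday), the day is Wednesday.

Wednesday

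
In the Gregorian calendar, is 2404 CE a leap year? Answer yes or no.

2404 is divisible by 4 and not by 100, so it is a leap year.

yes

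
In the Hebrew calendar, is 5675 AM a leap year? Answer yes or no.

no

Hebrew year 5675 is year 13 of its 19-year Metonic cycle; leap years are at positions 3, 6, 8, 11, 14, 17, 19, so it is a common year (12 months).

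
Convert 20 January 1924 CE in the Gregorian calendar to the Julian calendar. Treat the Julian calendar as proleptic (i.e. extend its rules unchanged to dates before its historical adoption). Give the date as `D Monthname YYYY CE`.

7 January 1924 CE

For dates in this range the Gregorian date is 13 days ahead of the Julian.
20 January 1924 Gregorian − 13 days → 7 January 1924 Julian.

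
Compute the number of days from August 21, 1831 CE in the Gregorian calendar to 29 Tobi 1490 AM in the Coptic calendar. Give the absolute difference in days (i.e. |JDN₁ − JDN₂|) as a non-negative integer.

JDN of the first date = 2390051.
JDN of the second date = 2369035.
|2369035 − 2390051| = 21016.

21016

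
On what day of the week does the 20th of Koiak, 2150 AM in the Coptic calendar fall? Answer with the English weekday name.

Sunday

Equivalently 1 January 2434 Gregorian, JDN 2610061.
Since JDN mod 7 = 6 (0 = Monday), the day is Sunday.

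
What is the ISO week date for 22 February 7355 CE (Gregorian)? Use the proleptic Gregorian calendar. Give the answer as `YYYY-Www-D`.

The weekday is Saturday (ISO weekday 6).
That Saturday belongs to ISO week 8 of ISO year 7355.

7355-W08-6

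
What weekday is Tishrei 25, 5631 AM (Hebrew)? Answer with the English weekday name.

Thursday

Equivalently 20 October 1870 Gregorian, JDN 2404356.
Since JDN mod 7 = 3 (0 = Monday), the day is Thursday.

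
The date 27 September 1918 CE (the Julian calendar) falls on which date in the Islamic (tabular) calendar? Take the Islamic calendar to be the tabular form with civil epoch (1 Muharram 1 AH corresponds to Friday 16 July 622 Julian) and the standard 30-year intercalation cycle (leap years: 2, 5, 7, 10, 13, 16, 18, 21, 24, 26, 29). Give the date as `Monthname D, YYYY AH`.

Muharram 4, 1337 AH

Both dates share Julian Day Number 2421877; in the tabular Islamic calendar that is 4 Muharram 1337 AH.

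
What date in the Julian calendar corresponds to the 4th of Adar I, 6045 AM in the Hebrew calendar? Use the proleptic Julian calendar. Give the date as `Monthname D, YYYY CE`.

Julian Day Number of the source date = 2555680.
Converting JDN 2555680 to the Julian calendar gives 26 January 2285 CE.

January 26, 2285 CE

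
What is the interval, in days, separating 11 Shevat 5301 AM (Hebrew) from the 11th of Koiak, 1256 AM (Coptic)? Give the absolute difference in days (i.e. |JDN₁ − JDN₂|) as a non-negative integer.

398

First date → JDN 2283917; second date → JDN 2283519.
The interval is |2283917 − 2283519| = 398 days.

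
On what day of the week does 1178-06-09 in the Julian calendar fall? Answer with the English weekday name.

Friday

Equivalently 16 June 1178 Gregorian, JDN 2151482.
Since JDN mod 7 = 4 (0 = Monday), the day is Friday.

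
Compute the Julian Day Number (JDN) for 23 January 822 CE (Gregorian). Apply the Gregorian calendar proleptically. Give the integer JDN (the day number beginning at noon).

JDN 2400001 is 17 November 1858 CE (Gregorian), MJD 0; the target day is −378689 days from there, so JDN = 2021312.

2021312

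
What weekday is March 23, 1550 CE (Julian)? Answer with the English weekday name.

In the proleptic Gregorian calendar this is 2 April 1550 (JDN 2287277).
Since JDN mod 7 = 6 (0 = Monday), the day is Sunday.

Sunday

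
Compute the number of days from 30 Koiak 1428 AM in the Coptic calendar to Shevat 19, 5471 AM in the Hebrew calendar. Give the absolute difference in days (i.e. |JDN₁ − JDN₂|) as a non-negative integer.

333

JDN of the first date = 2346361.
JDN of the second date = 2346028.
|2346028 − 2346361| = 333.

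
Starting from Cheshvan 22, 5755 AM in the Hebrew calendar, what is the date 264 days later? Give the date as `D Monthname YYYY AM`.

20 Tammuz 5755 AM

Counting 264 days forward from JDN 2449653 reaches JDN 2449917, which is 20 Tammuz 5755 AM.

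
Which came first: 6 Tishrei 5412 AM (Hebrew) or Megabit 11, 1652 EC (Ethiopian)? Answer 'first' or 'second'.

first

First date → JDN 2324339; second date → JDN 2327439.
JDN 2324339 < JDN 2327439, so the first date is earlier.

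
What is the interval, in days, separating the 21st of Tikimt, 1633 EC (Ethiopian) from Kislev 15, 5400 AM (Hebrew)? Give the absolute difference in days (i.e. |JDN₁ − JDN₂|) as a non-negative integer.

First date → JDN 2320359; second date → JDN 2320037.
The interval is |2320359 − 2320037| = 322 days.

322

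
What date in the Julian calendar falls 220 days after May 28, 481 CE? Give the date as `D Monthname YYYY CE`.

3 January 482 CE

The starting date is JDN 1896891; 1896891 + 220 = 1897111.
JDN 1897111 corresponds to 3 January 482 CE.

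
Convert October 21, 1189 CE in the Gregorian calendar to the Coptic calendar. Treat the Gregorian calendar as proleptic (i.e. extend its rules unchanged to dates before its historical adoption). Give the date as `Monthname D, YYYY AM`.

Both dates share Julian Day Number 2155627; in the Coptic calendar that is 17 Paopi 906 AM.

Paopi 17, 906 AM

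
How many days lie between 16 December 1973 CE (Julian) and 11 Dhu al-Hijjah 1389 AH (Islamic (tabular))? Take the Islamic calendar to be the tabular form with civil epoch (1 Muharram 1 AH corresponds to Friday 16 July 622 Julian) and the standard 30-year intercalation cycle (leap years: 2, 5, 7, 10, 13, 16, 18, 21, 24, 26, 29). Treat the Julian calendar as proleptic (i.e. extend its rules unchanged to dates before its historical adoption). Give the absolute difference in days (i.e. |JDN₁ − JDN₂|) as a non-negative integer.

JDN of the first date = 2442046.
JDN of the second date = 2440636.
|2440636 − 2442046| = 1410.

1410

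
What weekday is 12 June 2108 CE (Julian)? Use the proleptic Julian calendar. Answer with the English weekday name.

Equivalently 26 June 2108 Gregorian, JDN 2491168.
Since JDN mod 7 = 1 (0 = Monday), the day is Tuesday.

Tuesday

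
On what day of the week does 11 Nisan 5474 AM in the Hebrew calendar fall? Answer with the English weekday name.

This is JDN 2347171 (27 March 1714 Gregorian).
Since JDN mod 7 = 1 (0 = Monday), the day is Tuesday.

Tuesday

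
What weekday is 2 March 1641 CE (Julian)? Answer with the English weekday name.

Equivalently 12 March 1641 Gregorian, JDN 2320494.
Since JDN mod 7 = 1 (0 = Monday), the day is Tuesday.

Tuesday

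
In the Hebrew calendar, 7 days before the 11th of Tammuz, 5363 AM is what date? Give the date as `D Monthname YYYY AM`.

Counting 7 days back from JDN 2306714 reaches JDN 2306707, which is 4 Tammuz 5363 AM.

4 Tammuz 5363 AM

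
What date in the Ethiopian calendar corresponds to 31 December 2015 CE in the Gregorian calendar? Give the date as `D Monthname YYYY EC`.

21 Tahsas 2008 EC

Both dates share Julian Day Number 2457388; in the Ethiopian calendar that is 21 Tahsas 2008 EC.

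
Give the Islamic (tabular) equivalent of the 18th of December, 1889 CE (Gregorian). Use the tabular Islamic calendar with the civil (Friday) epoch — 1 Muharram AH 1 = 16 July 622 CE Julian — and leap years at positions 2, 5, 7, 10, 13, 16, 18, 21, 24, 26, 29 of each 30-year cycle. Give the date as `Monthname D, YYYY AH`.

Both dates share Julian Day Number 2411355; in the tabular Islamic calendar that is 24 Rabi' al-Thani 1307 AH.

Rabi' al-Thani 24, 1307 AH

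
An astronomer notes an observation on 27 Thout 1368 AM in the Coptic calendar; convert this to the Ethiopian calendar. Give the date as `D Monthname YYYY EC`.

The source date corresponds to 5 October 1651 in the Gregorian calendar (JDN 2324353).
That day falls on 27 Meskerem 1644 EC in the Ethiopian calendar.

27 Meskerem 1644 EC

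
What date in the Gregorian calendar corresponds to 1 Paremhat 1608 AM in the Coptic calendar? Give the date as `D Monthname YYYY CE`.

9 March 1892 CE

Both dates share Julian Day Number 2412167; in the Gregorian calendar that is 9 March 1892 CE.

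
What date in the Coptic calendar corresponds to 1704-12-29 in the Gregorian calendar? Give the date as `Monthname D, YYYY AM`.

Koiak 22, 1421 AM

Julian Day Number of the source date = 2343796.
Converting JDN 2343796 to the Coptic calendar gives 22 Koiak 1421 AM.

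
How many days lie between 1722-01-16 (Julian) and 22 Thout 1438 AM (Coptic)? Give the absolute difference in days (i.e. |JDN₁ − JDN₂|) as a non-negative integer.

119

JDN of the first date = 2350034.
JDN of the second date = 2349915.
|2349915 − 2350034| = 119.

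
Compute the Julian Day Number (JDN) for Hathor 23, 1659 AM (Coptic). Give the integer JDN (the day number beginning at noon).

In the Gregorian calendar the same day is 2 December 1942.
JDN 2400001 is 17 November 1858 CE (Gregorian), MJD 0; the target day is +30695 days from there, so JDN = 2430696.

2430696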